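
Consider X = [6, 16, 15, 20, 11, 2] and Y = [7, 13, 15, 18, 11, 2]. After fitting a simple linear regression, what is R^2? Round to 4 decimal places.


After computing the OLS fit (b0=1.1627, b1=0.8432):
SSres = 5.7929, SStot = 166.0000.
R^2 = 1 - 5.7929/166.0000 = 0.9651.

0.9651


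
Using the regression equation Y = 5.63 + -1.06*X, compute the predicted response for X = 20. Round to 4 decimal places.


Plug X = 20 into Y = 5.63 + -1.06*X:
Y = 5.63 + -21.2000 = -15.5700.

-15.5700


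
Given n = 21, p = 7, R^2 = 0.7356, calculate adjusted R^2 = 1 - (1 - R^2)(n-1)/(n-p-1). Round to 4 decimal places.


Adjusted R^2 = 1 - (1 - R^2) * (n-1)/(n-p-1).
(1 - R^2) = 0.2644.
(n-1)/(n-p-1) = 20/13.
(1 - R^2) * (n-1) = 0.2644 * 20 = 5.2880.
Divide by (n-p-1): 5.2880 / 13 = 0.4068.
Adj R^2 = 1 - 0.4068 = 0.5932.

0.5932


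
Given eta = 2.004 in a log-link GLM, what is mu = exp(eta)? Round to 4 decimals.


The inverse log link gives:
mu = exp(2.004) = 7.4187.

7.4187


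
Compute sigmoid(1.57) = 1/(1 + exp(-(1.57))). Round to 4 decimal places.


First, exp(-1.5700) = 0.2080.
Then sigma(z) = 1/(1 + 0.2080) = 0.8278.

0.8278


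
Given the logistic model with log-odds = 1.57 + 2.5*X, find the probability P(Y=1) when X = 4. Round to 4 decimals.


Compute z = 1.57 + (2.5)(4) = 11.5700.
exp(-z) = 0.0000.
P = 1/(1 + 0.0000) = 1.0000.

1.0000


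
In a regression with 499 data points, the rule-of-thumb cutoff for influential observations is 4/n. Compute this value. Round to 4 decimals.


Cook's distance cutoff = 4/n = 4/499.
= 0.0080.

0.0080


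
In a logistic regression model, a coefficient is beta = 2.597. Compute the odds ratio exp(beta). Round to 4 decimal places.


exp(2.597) = 13.4234.
So the odds ratio is 13.4234.

13.4234


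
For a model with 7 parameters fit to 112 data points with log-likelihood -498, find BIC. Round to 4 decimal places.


ln(112) = 4.718499.
k * ln(n) = 7 * 4.718499 = 33.029493.
-2L = 996.
BIC = 33.029493 + 996 = 1029.029493, which rounds to 1029.0295.

1029.0295


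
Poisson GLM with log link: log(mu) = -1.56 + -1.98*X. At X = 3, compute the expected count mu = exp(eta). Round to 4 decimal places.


Linear predictor: eta = -1.56 + (-1.98)(3) = -7.5000.
Expected count: mu = exp(-7.5000) = 0.0006.

0.0006


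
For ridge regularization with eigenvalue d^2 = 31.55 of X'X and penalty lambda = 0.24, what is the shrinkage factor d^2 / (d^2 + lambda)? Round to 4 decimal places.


Compute the denominator: 31.55 + 0.24 = 31.7900.
Shrinkage factor = 31.55 / 31.7900 = 0.9925.

0.9925


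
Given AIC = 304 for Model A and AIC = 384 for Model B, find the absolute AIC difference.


Compute |304 - 384| = 80.
Model A has the smaller AIC.

80


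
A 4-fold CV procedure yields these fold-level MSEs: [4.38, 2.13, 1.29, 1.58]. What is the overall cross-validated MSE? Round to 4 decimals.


Total MSE across folds = 9.3800.
CV-MSE = 9.3800/4 = 2.3450.

2.3450


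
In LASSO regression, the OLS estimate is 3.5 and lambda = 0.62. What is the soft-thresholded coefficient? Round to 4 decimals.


Absolute value: |3.5| = 3.5.
Compare to lambda = 0.62.
Since |beta| > lambda, coefficient = sign(beta)*(|beta| - lambda) = 2.8800.

2.8800


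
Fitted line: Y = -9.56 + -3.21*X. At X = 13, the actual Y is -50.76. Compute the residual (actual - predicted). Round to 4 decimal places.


Fitted value at X = 13 is yhat = -9.56 + -3.21*13 = -51.2900.
Residual = -50.76 - -51.2900 = 0.5300.

0.5300


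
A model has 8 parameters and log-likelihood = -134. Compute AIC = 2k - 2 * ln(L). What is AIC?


Compute:
2k = 2*8 = 16.
-2*loglik = -2*(-134) = 268.
AIC = 16 + 268 = 284.

284


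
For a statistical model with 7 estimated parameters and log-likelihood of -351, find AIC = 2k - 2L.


AIC = 2k - 2*loglik = 2(7) - 2(-351).
= 14 + 702 = 716.

716


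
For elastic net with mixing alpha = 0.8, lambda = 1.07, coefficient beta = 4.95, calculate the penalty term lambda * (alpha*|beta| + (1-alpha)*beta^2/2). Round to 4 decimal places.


alpha * |beta| = 0.8 * 4.95 = 3.9600.
(1-alpha) * beta^2/2 = 0.2 * 24.5025/2 = 2.4503.
Total = 1.07 * (3.9600 + 2.4503) = 6.8590.

6.8590


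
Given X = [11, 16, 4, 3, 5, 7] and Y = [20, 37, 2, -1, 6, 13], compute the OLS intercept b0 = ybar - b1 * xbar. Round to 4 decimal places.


The slope is b1 = 2.8189.
Sample means are xbar = 7.6667 and ybar = 12.8333.
Intercept: b0 = 12.8333 - (2.8189)(7.6667) = -8.7784.

-8.7784


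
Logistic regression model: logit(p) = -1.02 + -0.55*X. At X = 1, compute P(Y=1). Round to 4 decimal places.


z = -1.02 + -0.55 * 1 = -1.5700.
Sigmoid: P = 1 / (1 + exp(1.5700)) = 0.1722.

0.1722


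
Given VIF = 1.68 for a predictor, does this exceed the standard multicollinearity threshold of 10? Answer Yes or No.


Check: VIF = 1.68 vs threshold = 10.
Since 1.68 < 10, the answer is No.

No


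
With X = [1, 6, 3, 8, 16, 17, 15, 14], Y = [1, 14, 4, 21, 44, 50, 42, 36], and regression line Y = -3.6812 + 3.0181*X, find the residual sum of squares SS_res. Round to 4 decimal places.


Compute predicted values, then residuals = yi - yhat_i.
Residuals: [1.6631, -0.4274, -1.3731, 0.5364, -0.6084, 2.3735, 0.4097, -2.5722].
SSres = sum(residual^2) = 17.9094.

17.9094


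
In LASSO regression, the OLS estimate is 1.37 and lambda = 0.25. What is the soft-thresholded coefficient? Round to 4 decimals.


Absolute value: |1.37| = 1.37.
Compare to lambda = 0.25.
Since |beta| > lambda, coefficient = sign(beta)*(|beta| - lambda) = 1.1200.

1.1200


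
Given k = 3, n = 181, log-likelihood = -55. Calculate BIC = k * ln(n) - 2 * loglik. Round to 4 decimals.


ln(181) = 5.198497.
k * ln(n) = 3 * 5.198497 = 15.595491.
-2L = 110.
BIC = 15.595491 + 110 = 125.595491, which rounds to 125.5955.

125.5955


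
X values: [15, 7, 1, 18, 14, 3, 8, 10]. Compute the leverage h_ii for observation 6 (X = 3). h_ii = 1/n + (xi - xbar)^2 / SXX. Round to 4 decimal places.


n = 8, xbar = 9.5000.
SXX = sum((xi - xbar)^2) = 246.0000.
h = 1/8 + (3 - 9.5000)^2 / 246.0000 = 0.2967.

0.2967


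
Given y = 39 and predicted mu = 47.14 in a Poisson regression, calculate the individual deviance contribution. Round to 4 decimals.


y/mu = 39/47.14 = 0.827323 (approx.), and ln(39/47.14) = -0.189560.
y * ln(y/mu) = 39 * -0.189560 = -7.392840.
y - mu = -8.14.
D = 2 * (-7.392840 - -8.14) = 1.494320, which rounds to 1.4943.

1.4943


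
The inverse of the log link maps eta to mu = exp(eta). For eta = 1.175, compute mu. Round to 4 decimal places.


mu = exp(eta) = exp(1.175).
= 3.2381.

3.2381


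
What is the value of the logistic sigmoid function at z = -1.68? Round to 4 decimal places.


exp(1.6800) = 5.3656.
1 + exp(-z) = 6.3656.
sigmoid = 1/6.3656 = 0.1571.

0.1571


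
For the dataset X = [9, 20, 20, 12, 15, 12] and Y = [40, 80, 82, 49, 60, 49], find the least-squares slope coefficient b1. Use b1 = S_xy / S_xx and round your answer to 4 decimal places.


First compute the means: xbar = 14.6667, ybar = 60.0000.
Then S_xx = sum((xi - xbar)^2) = 103.3333.
S_xy = sum((xi - xbar)(yi - ybar)) = 396.0000.
b1 = S_xy / S_xx = 396.0000 / 103.3333 = 3.8323.

3.8323


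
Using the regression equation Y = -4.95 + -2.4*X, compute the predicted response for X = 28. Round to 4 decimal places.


Substitute X = 28 into the equation:
Y = -4.95 + -2.4 * 28 = -4.95 + -67.2000 = -72.1500.

-72.1500


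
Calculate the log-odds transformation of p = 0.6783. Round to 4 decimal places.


1 - p = 0.3217.
p/(1-p) = 2.1085.
logit = ln(2.1085) = 0.7460.

0.7460


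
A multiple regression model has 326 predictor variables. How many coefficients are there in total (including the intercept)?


Each predictor gets one coefficient, plus one intercept.
Total parameters = 326 + 1 = 327.

327


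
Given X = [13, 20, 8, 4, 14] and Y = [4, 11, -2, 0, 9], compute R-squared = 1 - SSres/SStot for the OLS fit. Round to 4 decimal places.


The fitted line is Y = -5.3065 + 0.8226*X.
SSres = 24.5161, SStot = 125.2000.
R^2 = 1 - SSres/SStot = 0.8042.

0.8042


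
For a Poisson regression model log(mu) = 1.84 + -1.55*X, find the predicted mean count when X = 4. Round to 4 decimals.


eta = 1.84 + -1.55 * 4 = -4.3600.
mu = exp(-4.3600) = 0.0128.

0.0128


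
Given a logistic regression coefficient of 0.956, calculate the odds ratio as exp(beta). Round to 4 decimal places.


The odds ratio is computed as:
OR = e^(0.956) = 2.6013.

2.6013


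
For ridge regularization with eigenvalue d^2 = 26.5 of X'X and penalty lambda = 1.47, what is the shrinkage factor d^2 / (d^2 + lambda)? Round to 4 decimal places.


Compute the denominator: 26.5 + 1.47 = 27.9700.
Shrinkage factor = 26.5 / 27.9700 = 0.9474.

0.9474


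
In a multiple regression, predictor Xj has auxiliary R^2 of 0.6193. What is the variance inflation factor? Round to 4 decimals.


VIF = 1 / (1 - 0.6193).
= 1 / 0.3807 = 2.6267.

2.6267


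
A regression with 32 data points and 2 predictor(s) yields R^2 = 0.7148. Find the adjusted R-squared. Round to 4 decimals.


Using the formula:
(1 - 0.7148) = 0.2852.
Multiply by 31/29: 0.2852 * 31 = 8.8412, then 8.8412 / 29 = 0.3049.
Adj R^2 = 1 - 0.3049 = 0.6951.

0.6951


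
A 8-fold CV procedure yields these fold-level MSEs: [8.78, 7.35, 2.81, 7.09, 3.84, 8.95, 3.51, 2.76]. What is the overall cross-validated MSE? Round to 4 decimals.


Sum of fold MSEs = 45.0900.
Average = 45.0900 / 8 = 5.6363.

5.6363


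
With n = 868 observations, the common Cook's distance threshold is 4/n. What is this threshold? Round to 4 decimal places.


Cook's distance cutoff = 4/n = 4/868.
= 0.0046.

0.0046


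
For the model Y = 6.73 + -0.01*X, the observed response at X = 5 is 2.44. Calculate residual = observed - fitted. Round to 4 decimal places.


Predicted = 6.73 + -0.01 * 5 = 6.6800.
Residual = 2.44 - 6.6800 = -4.2400.

-4.2400


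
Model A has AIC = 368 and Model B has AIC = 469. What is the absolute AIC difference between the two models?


|AIC_A - AIC_B| = |368 - 469| = 101.
Model A is preferred (lower AIC).

101


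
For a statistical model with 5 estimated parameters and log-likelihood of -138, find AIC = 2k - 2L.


AIC = 2k - 2*loglik = 2(5) - 2(-138).
= 10 + 276 = 286.

286


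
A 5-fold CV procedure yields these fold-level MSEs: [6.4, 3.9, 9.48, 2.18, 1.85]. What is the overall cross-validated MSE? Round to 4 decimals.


Add all fold MSEs: 23.8100.
Divide by k = 5: 23.8100/5 = 4.7620.

4.7620


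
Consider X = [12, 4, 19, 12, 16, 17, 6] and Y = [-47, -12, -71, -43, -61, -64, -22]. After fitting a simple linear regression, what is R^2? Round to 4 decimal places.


Fit the OLS line: b0 = 2.3816, b1 = -3.9148.
SSres = 12.3386.
SStot = 2915.4286.
R^2 = 1 - 12.3386/2915.4286 = 0.9958.

0.9958


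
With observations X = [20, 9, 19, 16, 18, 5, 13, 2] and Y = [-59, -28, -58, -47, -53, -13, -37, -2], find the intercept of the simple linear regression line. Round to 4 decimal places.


Compute b1 = -3.1401 from the OLS formula.
With xbar = 12.7500 and ybar = -37.1250, the intercept is:
b0 = -37.1250 - -3.1401 * 12.7500 = 2.9108.

2.9108


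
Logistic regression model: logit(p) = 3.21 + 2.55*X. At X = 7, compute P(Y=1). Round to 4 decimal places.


Linear predictor: z = 3.21 + 2.55 * 7 = 21.0600.
P = 1/(1 + exp(-21.0600)) = 1/(1 + 0.0000) = 1.0000.

1.0000


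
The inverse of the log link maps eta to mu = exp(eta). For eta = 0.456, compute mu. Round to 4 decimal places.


The inverse log link gives:
mu = exp(0.456) = 1.5778.

1.5778


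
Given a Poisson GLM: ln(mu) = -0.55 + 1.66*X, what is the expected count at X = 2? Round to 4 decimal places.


eta = -0.55 + 1.66 * 2 = 2.7700.
mu = exp(2.7700) = 15.9586.

15.9586


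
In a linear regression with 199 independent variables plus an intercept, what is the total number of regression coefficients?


Each predictor gets one coefficient, plus one intercept.
Total parameters = 199 + 1 = 200.

200


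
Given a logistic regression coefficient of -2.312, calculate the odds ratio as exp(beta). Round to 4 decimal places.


exp(-2.312) = 0.0991.
So the odds ratio is 0.0991.

0.0991


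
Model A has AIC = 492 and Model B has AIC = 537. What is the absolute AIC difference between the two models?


Absolute difference = |492 - 537| = 45.
The model with lower AIC (A) is preferred.

45


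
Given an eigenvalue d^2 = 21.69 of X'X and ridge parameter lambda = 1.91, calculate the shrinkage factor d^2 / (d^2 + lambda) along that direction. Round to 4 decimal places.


d^2 + lambda = 21.69 + 1.91 = 23.6000.
Shrinkage factor = 21.69/23.6000 = 0.9191.

0.9191


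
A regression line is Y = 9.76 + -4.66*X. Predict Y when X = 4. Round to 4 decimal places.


Predicted value:
Y = 9.76 + (-4.66)(4) = 9.76 + -18.6400 = -8.8800.

-8.8800


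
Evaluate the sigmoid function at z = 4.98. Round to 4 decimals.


exp(-4.9800) = 0.0069.
1 + exp(-z) = 1.0069.
sigmoid = 1/1.0069 = 0.9932.

0.9932


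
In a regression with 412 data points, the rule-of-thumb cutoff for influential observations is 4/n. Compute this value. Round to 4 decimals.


Using the rule of thumb:
Threshold = 4 / 412 = 0.0097.

0.0097


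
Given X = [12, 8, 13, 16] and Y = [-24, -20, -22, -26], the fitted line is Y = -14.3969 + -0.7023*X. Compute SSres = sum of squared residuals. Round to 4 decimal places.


For each point, residual = actual - predicted.
Residuals: [-1.1755, 0.0153, 1.5268, -0.3663].
Sum of squared residuals = 3.8473.

3.8473


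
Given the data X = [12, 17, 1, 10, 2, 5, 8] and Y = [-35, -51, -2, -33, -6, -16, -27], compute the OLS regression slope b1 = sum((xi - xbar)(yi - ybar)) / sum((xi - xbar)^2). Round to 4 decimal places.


First compute the means: xbar = 7.8571, ybar = -24.2857.
Then S_xx = sum((xi - xbar)^2) = 194.8571.
S_xy = sum((xi - xbar)(yi - ybar)) = -591.2857.
b1 = S_xy / S_xx = -591.2857 / 194.8571 = -3.0345.

-3.0345


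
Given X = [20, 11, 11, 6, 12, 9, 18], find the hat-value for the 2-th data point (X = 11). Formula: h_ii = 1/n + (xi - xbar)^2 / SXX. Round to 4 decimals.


Compute xbar = 12.4286 with n = 7 observations.
SXX = 145.7143.
Leverage = 1/7 + (11 - 12.4286)^2/145.7143 = 0.1569.

0.1569


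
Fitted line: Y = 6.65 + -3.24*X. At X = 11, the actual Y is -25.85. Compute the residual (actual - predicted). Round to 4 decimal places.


Predicted = 6.65 + -3.24 * 11 = -28.9900.
Residual = -25.85 - -28.9900 = 3.1400.

3.1400


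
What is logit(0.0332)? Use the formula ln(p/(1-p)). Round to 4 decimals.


Compute the odds: 0.0332/0.9668 = 0.0343.
Take the natural log: ln(0.0343) = -3.3714.

-3.3714


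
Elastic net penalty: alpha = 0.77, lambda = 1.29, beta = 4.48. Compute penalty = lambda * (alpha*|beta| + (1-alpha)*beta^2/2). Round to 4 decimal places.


Compute:
L1 = 0.77 * 4.48 = 3.4496.
L2 = 0.23 * 4.48^2 / 2 = 2.3081.
Penalty = 1.29 * (3.4496 + 2.3081) = 7.4274.

7.4274


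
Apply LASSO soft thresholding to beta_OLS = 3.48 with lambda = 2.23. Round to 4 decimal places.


Check: |3.48| = 3.48 vs lambda = 2.23.
Since |beta| > lambda, coefficient = sign(beta)*(|beta| - lambda) = 1.2500.
Soft-thresholded coefficient = 1.2500.

1.2500


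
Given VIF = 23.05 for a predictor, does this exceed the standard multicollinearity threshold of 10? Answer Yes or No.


The threshold is 10.
VIF = 23.05 is >= 10.
Multicollinearity indication: Yes.

Yes


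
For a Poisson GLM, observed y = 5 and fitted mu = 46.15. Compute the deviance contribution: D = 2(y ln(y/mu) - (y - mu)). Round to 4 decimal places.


First: ln(5/46.15) = -2.222459.
Then: 5 * -2.222459 = -11.112295.
y - mu = 5 - 46.15 = -41.15.
D = 2(-11.112295 - -41.15) = 60.075410, which rounds to 60.0754.

60.0754


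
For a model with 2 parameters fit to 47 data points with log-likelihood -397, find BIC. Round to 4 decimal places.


k * ln(n) = 2 * ln(47) = 2 * 3.850148 = 7.700296.
-2 * loglik = -2 * (-397) = 794.
BIC = 7.700296 + 794 = 801.700296, which rounds to 801.7003.

801.7003


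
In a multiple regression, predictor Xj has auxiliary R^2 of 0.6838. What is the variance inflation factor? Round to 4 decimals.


VIF = 1 / (1 - 0.6838).
= 1 / 0.3162 = 3.1626.

3.1626


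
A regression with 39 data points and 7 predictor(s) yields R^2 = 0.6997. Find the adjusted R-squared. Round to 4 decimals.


Adjusted R^2 = 1 - (1 - R^2) * (n-1)/(n-p-1).
(1 - R^2) = 0.3003.
(n-1)/(n-p-1) = 38/31.
(1 - R^2) * (n-1) = 0.3003 * 38 = 11.4114.
Divide by (n-p-1): 11.4114 / 31 = 0.3681.
Adj R^2 = 1 - 0.3681 = 0.6319.

0.6319


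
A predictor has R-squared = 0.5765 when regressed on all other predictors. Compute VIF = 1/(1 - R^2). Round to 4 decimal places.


Denominator: 1 - 0.5765 = 0.4235.
VIF = 1 / 0.4235 = 2.3613.

2.3613


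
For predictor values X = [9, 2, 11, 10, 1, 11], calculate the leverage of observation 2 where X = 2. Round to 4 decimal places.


Compute xbar = 7.3333 with n = 6 observations.
SXX = 105.3333.
Leverage = 1/6 + (2 - 7.3333)^2/105.3333 = 0.4367.

0.4367


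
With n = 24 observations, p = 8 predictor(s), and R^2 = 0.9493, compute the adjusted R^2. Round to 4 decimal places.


Plug in: Adj R^2 = 1 - (1 - 0.9493) * 23/15.
= 1 - 0.0507 * 23/15
= 1 - 1.1661 / 15
= 1 - 0.0777 = 0.9223.

0.9223


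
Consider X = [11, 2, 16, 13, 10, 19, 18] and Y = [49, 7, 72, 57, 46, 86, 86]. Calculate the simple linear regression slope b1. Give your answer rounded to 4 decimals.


Calculate xbar = 12.7143, ybar = 57.5714.
S_xx = 203.4286, S_xy = 964.1429.
Using b1 = S_xy / S_xx = 964.1429 / 203.4286, we get b1 = 4.7395.

4.7395


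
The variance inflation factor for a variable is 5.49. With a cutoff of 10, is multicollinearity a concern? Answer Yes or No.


The threshold is 10.
VIF = 5.49 is < 10.
Multicollinearity indication: No.

No


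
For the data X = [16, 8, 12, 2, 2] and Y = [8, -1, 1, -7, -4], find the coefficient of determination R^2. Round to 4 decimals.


After computing the OLS fit (b0=-7.6526, b1=0.8816):
SSres = 11.0684, SStot = 129.2000.
R^2 = 1 - 11.0684/129.2000 = 0.9143.

0.9143


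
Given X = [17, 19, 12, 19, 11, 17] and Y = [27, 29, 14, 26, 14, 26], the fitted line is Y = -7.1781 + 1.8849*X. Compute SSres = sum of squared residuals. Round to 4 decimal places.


Compute predicted values, then residuals = yi - yhat_i.
Residuals: [2.1348, 0.3650, -1.4407, -2.6350, 0.4442, 1.1348].
SSres = sum(residual^2) = 15.1945.

15.1945


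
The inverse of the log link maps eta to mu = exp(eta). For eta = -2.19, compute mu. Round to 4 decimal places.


Apply the inverse link:
mu = e^-2.19 = 0.1119.

0.1119


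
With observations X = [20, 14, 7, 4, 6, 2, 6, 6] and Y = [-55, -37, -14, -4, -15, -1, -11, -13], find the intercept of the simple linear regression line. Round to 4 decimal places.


First find the slope: b1 = -3.0597.
Means: xbar = 8.1250, ybar = -18.7500.
b0 = ybar - b1 * xbar = -18.7500 - -3.0597 * 8.1250 = 6.1103.

6.1103


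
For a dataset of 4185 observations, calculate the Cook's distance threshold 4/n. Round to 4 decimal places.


Using the rule of thumb:
Threshold = 4 / 4185 = 0.0010.

0.0010


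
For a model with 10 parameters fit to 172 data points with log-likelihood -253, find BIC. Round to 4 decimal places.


Compute k*ln(n) = 10*ln(172) = 10*5.147494 = 51.474940.
Then -2*loglik = 506.
BIC = 51.474940 + 506 = 557.474940, which rounds to 557.4749.

557.4749


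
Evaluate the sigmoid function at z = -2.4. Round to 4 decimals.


First, exp(2.4000) = 11.0232.
Then sigma(z) = 1/(1 + 11.0232) = 0.0832.

0.0832


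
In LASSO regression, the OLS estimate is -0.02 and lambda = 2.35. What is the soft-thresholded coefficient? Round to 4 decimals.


|beta_OLS| = 0.02.
lambda = 2.35.
Since |beta| <= lambda, the coefficient is set to 0.
Result = 0.0000.

0.0000


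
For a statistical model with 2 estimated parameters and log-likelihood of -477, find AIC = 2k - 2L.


AIC = 2k - 2*loglik = 2(2) - 2(-477).
= 4 + 954 = 958.

958


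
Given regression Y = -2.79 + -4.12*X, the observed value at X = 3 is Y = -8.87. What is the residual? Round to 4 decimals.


Fitted value at X = 3 is yhat = -2.79 + -4.12*3 = -15.1500.
Residual = -8.87 - -15.1500 = 6.2800.

6.2800


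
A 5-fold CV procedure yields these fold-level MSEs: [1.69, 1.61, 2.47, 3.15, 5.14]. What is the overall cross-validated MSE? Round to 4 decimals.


Sum of fold MSEs = 14.0600.
Average = 14.0600 / 5 = 2.8120.

2.8120


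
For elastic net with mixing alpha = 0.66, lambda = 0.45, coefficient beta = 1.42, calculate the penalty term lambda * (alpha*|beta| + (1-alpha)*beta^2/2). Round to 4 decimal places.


alpha * |beta| = 0.66 * 1.42 = 0.9372.
(1-alpha) * beta^2/2 = 0.34 * 2.0164/2 = 0.3428.
Total = 0.45 * (0.9372 + 0.3428) = 0.5760.

0.5760


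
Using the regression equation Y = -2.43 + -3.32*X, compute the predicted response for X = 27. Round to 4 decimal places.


Predicted value:
Y = -2.43 + (-3.32)(27) = -2.43 + -89.6400 = -92.0700.

-92.0700


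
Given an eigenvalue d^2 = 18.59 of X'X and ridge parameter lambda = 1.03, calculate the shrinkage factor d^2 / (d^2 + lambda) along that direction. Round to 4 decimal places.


Denominator = d^2 + lambda = 18.59 + 1.03 = 19.6200.
Shrinkage = 18.59 / 19.6200 = 0.9475.

0.9475


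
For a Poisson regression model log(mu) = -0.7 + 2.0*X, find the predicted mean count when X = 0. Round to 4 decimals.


eta = -0.7 + 2.0 * 0 = -0.7000.
mu = exp(-0.7000) = 0.4966.

0.4966


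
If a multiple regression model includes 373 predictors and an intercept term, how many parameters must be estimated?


Each predictor gets one coefficient, plus one intercept.
Total parameters = 373 + 1 = 374.

374


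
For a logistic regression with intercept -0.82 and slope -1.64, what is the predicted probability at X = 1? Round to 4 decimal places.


Compute z = -0.82 + (-1.64)(1) = -2.4600.
exp(-z) = 11.7048.
P = 1/(1 + 11.7048) = 0.0787.

0.0787


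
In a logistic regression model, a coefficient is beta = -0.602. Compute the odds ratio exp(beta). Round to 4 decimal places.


exp(-0.602) = 0.5477.
So the odds ratio is 0.5477.

0.5477


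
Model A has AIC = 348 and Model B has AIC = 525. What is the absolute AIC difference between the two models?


|AIC_A - AIC_B| = |348 - 525| = 177.
Model A is preferred (lower AIC).

177


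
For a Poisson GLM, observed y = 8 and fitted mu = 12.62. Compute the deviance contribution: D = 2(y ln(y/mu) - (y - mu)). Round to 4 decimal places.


Compute y*ln(y/mu) = 8*ln(8/12.62) = 8*-0.455841 = -3.646728.
y - mu = -4.62.
D = 2*(-3.646728 - (-4.62)) = 1.946544, which rounds to 1.9465.

1.9465


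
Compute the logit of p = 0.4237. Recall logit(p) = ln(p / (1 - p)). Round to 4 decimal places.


Compute the odds: 0.4237/0.5763 = 0.7352.
Take the natural log: ln(0.7352) = -0.3076.

-0.3076


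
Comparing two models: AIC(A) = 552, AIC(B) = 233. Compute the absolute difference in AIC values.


Compute |552 - 233| = 319.
Model B has the smaller AIC.

319


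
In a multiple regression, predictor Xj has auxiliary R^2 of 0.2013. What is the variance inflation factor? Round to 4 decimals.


VIF = 1 / (1 - 0.2013).
= 1 / 0.7987 = 1.2520.

1.2520


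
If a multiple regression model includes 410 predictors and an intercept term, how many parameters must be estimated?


Each predictor gets one coefficient, plus one intercept.
Total parameters = 410 + 1 = 411.

411


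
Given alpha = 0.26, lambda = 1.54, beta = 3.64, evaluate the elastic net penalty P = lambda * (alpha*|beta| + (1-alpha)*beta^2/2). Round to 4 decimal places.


L1 component = 0.26 * |3.64| = 0.9464.
L2 component = 0.74 * 3.64^2 / 2 = 4.9024.
Penalty = 1.54 * (0.9464 + 4.9024) = 1.54 * 5.8488 = 9.0071.

9.0071


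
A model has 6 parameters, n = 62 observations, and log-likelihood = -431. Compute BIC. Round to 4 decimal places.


k * ln(n) = 6 * ln(62) = 6 * 4.127134 = 24.762804.
-2 * loglik = -2 * (-431) = 862.
BIC = 24.762804 + 862 = 886.762804, which rounds to 886.7628.

886.7628


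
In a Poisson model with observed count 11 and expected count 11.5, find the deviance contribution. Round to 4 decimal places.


First: ln(11/11.5) = -0.044452.
Then: 11 * -0.044452 = -0.488972.
y - mu = 11 - 11.5 = -0.5.
D = 2(-0.488972 - -0.5) = 0.022056, which rounds to 0.0221.

0.0221


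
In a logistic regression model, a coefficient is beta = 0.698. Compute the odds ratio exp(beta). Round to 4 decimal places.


exp(0.698) = 2.0097.
So the odds ratio is 2.0097.

2.0097


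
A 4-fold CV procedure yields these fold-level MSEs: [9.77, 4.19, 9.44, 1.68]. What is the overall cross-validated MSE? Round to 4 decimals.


Add all fold MSEs: 25.0800.
Divide by k = 4: 25.0800/4 = 6.2700.

6.2700


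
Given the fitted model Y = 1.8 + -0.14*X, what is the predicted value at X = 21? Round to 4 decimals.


Predicted value:
Y = 1.8 + (-0.14)(21) = 1.8 + -2.9400 = -1.1400.

-1.1400


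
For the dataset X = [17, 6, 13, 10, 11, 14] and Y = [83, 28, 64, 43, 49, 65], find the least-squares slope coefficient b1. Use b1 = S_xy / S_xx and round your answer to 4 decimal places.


First compute the means: xbar = 11.8333, ybar = 55.3333.
Then S_xx = sum((xi - xbar)^2) = 70.8333.
S_xy = sum((xi - xbar)(yi - ybar)) = 361.3333.
b1 = S_xy / S_xx = 361.3333 / 70.8333 = 5.1012.

5.1012


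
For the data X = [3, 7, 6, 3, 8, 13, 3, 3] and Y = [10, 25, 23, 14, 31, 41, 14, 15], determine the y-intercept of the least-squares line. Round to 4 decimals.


First find the slope: b1 = 2.8855.
Means: xbar = 5.7500, ybar = 21.6250.
b0 = ybar - b1 * xbar = 21.6250 - 2.8855 * 5.7500 = 5.0335.

5.0335


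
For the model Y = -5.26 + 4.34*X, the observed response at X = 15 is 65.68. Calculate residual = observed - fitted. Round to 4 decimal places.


Fitted value at X = 15 is yhat = -5.26 + 4.34*15 = 59.8400.
Residual = 65.68 - 59.8400 = 5.8400.

5.8400


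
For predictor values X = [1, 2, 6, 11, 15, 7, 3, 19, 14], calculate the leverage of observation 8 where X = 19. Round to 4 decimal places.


Compute xbar = 8.6667 with n = 9 observations.
SXX = 326.0000.
Leverage = 1/9 + (19 - 8.6667)^2/326.0000 = 0.4387.

0.4387


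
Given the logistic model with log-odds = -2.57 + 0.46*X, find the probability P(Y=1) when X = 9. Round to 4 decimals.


z = -2.57 + 0.46 * 9 = 1.5700.
Sigmoid: P = 1 / (1 + exp(-1.5700)) = 0.8278.

0.8278


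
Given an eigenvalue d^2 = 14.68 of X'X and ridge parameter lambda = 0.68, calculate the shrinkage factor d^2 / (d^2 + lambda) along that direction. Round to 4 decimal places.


d^2 + lambda = 14.68 + 0.68 = 15.3600.
Shrinkage factor = 14.68/15.3600 = 0.9557.

0.9557


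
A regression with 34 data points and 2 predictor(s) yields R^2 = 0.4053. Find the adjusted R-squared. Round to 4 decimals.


Adjusted R^2 = 1 - (1 - R^2) * (n-1)/(n-p-1).
(1 - R^2) = 0.5947.
(n-1)/(n-p-1) = 33/31.
(1 - R^2) * (n-1) = 0.5947 * 33 = 19.6251.
Divide by (n-p-1): 19.6251 / 31 = 0.6331.
Adj R^2 = 1 - 0.6331 = 0.3669.

0.3669


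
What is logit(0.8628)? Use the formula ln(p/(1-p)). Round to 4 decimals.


1 - p = 0.1372.
p/(1-p) = 6.2886.
logit = ln(6.2886) = 1.8387.

1.8387


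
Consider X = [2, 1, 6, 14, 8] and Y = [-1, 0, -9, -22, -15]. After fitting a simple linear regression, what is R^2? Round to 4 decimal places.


Fit the OLS line: b0 = 1.5754, b1 = -1.7702.
SSres = 8.2555.
SStot = 349.2000.
R^2 = 1 - 8.2555/349.2000 = 0.9764.

0.9764


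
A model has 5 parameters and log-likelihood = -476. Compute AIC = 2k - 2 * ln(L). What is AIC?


AIC = 2*5 - 2*(-476).
= 10 + 952 = 962.

962


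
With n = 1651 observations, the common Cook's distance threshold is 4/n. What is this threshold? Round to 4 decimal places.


Using the rule of thumb:
Threshold = 4 / 1651 = 0.0024.

0.0024


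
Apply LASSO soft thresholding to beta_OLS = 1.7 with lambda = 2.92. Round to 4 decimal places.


Check: |1.7| = 1.7 vs lambda = 2.92.
Since |beta| <= lambda, the coefficient is set to 0.
Soft-thresholded coefficient = 0.0000.

0.0000


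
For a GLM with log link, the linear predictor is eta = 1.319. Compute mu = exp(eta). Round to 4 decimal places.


Apply the inverse link:
mu = e^1.319 = 3.7397.

3.7397


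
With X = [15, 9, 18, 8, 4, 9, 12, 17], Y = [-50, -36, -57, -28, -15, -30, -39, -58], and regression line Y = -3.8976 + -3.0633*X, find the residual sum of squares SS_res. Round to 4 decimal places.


Predicted values from Y = -3.8976 + -3.0633*X.
Residuals: [-0.1529, -4.5327, 2.0370, 0.4040, 1.1508, 1.4673, 1.6572, -2.0263].
SSres = 35.2108.

35.2108


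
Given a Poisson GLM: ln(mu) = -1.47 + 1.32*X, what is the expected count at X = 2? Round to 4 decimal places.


Linear predictor: eta = -1.47 + (1.32)(2) = 1.1700.
Expected count: mu = exp(1.1700) = 3.2220.

3.2220


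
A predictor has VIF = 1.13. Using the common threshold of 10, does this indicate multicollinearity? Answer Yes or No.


Check: VIF = 1.13 vs threshold = 10.
Since 1.13 < 10, the answer is No.

No


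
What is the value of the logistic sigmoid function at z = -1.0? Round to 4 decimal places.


exp(1.0000) = 2.7183.
1 + exp(-z) = 3.7183.
sigmoid = 1/3.7183 = 0.2689.

0.2689


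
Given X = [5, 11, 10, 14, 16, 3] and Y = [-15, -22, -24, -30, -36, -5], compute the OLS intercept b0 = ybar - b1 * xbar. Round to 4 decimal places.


The slope is b1 = -2.1288.
Sample means are xbar = 9.8333 and ybar = -22.0000.
Intercept: b0 = -22.0000 - (-2.1288)(9.8333) = -1.0670.

-1.0670


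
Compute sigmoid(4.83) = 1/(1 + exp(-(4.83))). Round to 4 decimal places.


Compute exp(-4.8300) = 0.0080.
Sigmoid = 1 / (1 + 0.0080) = 1 / 1.0080 = 0.9921.

0.9921


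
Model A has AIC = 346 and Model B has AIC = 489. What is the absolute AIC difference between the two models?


Compute |346 - 489| = 143.
Model A has the smaller AIC.

143


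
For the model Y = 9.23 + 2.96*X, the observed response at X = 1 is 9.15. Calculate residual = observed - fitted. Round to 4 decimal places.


Compute yhat = 9.23 + (2.96)(1) = 12.1900.
Residual = actual - predicted = 9.15 - 12.1900 = -3.0400.

-3.0400


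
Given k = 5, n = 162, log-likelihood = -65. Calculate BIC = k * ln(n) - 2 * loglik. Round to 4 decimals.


ln(162) = 5.087596.
k * ln(n) = 5 * 5.087596 = 25.437980.
-2L = 130.
BIC = 25.437980 + 130 = 155.437980, which rounds to 155.4380.

155.4380


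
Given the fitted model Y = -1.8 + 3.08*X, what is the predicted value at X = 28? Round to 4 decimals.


Predicted value:
Y = -1.8 + (3.08)(28) = -1.8 + 86.2400 = 84.4400.

84.4400


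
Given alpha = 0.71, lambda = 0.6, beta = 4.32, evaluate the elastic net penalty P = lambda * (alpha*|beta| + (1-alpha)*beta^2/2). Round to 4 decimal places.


Compute:
L1 = 0.71 * 4.32 = 3.0672.
L2 = 0.29 * 4.32^2 / 2 = 2.7060.
Penalty = 0.6 * (3.0672 + 2.7060) = 3.4639.

3.4639


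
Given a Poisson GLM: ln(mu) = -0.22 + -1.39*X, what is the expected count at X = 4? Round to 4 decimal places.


Linear predictor: eta = -0.22 + (-1.39)(4) = -5.7800.
Expected count: mu = exp(-5.7800) = 0.0031.

0.0031


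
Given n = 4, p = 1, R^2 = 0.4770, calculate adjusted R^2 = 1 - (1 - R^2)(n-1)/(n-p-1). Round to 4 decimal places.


Adjusted R^2 = 1 - (1 - R^2) * (n-1)/(n-p-1).
(1 - R^2) = 0.5230.
(n-1)/(n-p-1) = 3/2.
(1 - R^2) * (n-1) = 0.5230 * 3 = 1.5690.
Divide by (n-p-1): 1.5690 / 2 = 0.7845.
Adj R^2 = 1 - 0.7845 = 0.2155.

0.2155


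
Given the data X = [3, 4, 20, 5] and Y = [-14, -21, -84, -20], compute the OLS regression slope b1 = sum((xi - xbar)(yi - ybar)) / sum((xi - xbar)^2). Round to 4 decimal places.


Calculate xbar = 8.0000, ybar = -34.7500.
S_xx = 194.0000, S_xy = -794.0000.
Using b1 = S_xy / S_xx = -794.0000 / 194.0000, we get b1 = -4.0928.

-4.0928


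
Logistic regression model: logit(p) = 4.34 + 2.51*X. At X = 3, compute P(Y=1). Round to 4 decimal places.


z = 4.34 + 2.51 * 3 = 11.8700.
Sigmoid: P = 1 / (1 + exp(-11.8700)) = 1.0000.

1.0000


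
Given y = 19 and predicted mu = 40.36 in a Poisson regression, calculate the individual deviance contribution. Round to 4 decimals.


Compute y*ln(y/mu) = 19*ln(19/40.36) = 19*-0.753400 = -14.314600.
y - mu = -21.36.
D = 2*(-14.314600 - (-21.36)) = 14.090800, which rounds to 14.0908.

14.0908


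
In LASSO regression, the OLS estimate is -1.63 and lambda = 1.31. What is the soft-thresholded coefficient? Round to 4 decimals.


Check: |-1.63| = 1.63 vs lambda = 1.31.
Since |beta| > lambda, coefficient = sign(beta)*(|beta| - lambda) = -0.3200.
Soft-thresholded coefficient = -0.3200.

-0.3200


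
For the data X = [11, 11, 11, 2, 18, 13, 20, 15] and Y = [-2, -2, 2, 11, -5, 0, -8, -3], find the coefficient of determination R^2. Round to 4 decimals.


After computing the OLS fit (b0=11.5545, b1=-0.9845):
SSres = 21.4497, SStot = 224.8750.
R^2 = 1 - 21.4497/224.8750 = 0.9046.

0.9046


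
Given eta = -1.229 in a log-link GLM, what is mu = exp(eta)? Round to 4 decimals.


Apply the inverse link:
mu = e^-1.229 = 0.2926.

0.2926


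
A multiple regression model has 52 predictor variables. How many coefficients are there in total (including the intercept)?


Including the intercept, the model has 52 predictor coefficients + 1 intercept.
Total = 53.

53


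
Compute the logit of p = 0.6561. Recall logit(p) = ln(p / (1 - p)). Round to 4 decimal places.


1 - p = 0.3439.
p/(1-p) = 1.9078.
logit = ln(1.9078) = 0.6460.

0.6460


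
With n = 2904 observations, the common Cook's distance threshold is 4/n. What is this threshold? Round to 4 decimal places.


Cook's distance cutoff = 4/n = 4/2904.
= 0.0014.

0.0014


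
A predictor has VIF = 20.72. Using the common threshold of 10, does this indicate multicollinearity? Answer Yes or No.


Check: VIF = 20.72 vs threshold = 10.
Since 20.72 >= 10, the answer is Yes.

Yes


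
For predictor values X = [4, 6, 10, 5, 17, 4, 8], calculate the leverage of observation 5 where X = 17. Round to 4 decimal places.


Compute xbar = 7.7143 with n = 7 observations.
SXX = 129.4286.
Leverage = 1/7 + (17 - 7.7143)^2/129.4286 = 0.8091.

0.8091


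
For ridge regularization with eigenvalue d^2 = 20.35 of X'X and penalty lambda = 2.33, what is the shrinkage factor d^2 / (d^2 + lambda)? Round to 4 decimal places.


d^2 + lambda = 20.35 + 2.33 = 22.6800.
Shrinkage factor = 20.35/22.6800 = 0.8973.

0.8973


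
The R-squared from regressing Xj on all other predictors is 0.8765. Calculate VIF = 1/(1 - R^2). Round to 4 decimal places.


Using VIF = 1/(1 - R^2_j):
1 - 0.8765 = 0.1235.
VIF = 8.0972.

8.0972


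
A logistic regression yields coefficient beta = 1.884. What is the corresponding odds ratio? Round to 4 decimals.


exp(1.884) = 6.5798.
So the odds ratio is 6.5798.

6.5798


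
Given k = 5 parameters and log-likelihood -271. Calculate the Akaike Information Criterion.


AIC = 2k - 2*loglik = 2(5) - 2(-271).
= 10 + 542 = 552.

552


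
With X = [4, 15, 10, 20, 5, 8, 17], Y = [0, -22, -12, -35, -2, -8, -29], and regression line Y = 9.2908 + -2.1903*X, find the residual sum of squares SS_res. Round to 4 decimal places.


Predicted values from Y = 9.2908 + -2.1903*X.
Residuals: [-0.5296, 1.5637, 0.6122, -0.4848, -0.3393, 0.2316, -1.0557].
SSres = 4.6187.

4.6187


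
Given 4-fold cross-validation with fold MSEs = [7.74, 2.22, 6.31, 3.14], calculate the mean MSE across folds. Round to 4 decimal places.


Sum of fold MSEs = 19.4100.
Average = 19.4100 / 4 = 4.8525.

4.8525


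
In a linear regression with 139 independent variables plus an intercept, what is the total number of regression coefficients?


Including the intercept, the model has 139 predictor coefficients + 1 intercept.
Total = 140.

140


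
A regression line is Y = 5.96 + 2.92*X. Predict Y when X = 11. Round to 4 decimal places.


Plug X = 11 into Y = 5.96 + 2.92*X:
Y = 5.96 + 32.1200 = 38.0800.

38.0800


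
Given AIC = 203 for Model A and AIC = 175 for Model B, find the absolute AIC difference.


Compute |203 - 175| = 28.
Model B has the smaller AIC.

28


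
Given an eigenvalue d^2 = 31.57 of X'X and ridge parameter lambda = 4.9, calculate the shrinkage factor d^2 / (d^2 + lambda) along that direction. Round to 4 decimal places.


Denominator = d^2 + lambda = 31.57 + 4.9 = 36.4700.
Shrinkage = 31.57 / 36.4700 = 0.8656.

0.8656


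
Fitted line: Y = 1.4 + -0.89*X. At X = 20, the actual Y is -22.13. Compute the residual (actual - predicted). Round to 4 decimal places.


Compute yhat = 1.4 + (-0.89)(20) = -16.4000.
Residual = actual - predicted = -22.13 - -16.4000 = -5.7300.

-5.7300


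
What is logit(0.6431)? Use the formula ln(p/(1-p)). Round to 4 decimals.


The odds are p/(1-p) = 0.6431 / 0.3569 = 1.8019.
logit(p) = ln(1.8019) = 0.5888.

0.5888


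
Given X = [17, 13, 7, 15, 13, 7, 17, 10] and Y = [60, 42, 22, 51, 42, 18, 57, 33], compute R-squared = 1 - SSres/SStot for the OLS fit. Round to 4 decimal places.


The fitted line is Y = -6.5521 + 3.8123*X.
SSres = 16.8628, SStot = 1671.8750.
R^2 = 1 - SSres/SStot = 0.9899.

0.9899


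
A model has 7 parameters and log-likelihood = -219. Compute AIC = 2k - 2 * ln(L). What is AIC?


Compute:
2k = 2*7 = 14.
-2*loglik = -2*(-219) = 438.
AIC = 14 + 438 = 452.

452


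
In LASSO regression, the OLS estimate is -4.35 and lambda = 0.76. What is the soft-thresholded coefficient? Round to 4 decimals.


Absolute value: |-4.35| = 4.35.
Compare to lambda = 0.76.
Since |beta| > lambda, coefficient = sign(beta)*(|beta| - lambda) = -3.5900.

-3.5900


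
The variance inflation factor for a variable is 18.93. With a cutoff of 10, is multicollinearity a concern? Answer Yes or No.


Check: VIF = 18.93 vs threshold = 10.
Since 18.93 >= 10, the answer is Yes.

Yes


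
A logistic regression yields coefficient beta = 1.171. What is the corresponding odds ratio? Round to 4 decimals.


exp(1.171) = 3.2252.
So the odds ratio is 3.2252.

3.2252


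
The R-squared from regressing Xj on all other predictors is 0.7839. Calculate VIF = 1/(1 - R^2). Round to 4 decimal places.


Using VIF = 1/(1 - R^2_j):
1 - 0.7839 = 0.2161.
VIF = 4.6275.

4.6275


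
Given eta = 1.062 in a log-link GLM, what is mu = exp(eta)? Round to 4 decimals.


Apply the inverse link:
mu = e^1.062 = 2.8921.

2.8921


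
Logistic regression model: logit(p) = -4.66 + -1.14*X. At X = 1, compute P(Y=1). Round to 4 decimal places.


Linear predictor: z = -4.66 + -1.14 * 1 = -5.8000.
P = 1/(1 + exp(5.8000)) = 1/(1 + 330.2996) = 0.0030.

0.0030


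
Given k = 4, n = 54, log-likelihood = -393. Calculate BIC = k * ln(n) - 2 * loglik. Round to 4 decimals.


k * ln(n) = 4 * ln(54) = 4 * 3.988984 = 15.955936.
-2 * loglik = -2 * (-393) = 786.
BIC = 15.955936 + 786 = 801.955936, which rounds to 801.9559.

801.9559


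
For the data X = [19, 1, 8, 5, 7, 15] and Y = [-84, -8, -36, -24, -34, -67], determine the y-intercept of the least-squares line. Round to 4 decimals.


First find the slope: b1 = -4.2377.
Means: xbar = 9.1667, ybar = -42.1667.
b0 = ybar - b1 * xbar = -42.1667 - -4.2377 * 9.1667 = -3.3208.

-3.3208


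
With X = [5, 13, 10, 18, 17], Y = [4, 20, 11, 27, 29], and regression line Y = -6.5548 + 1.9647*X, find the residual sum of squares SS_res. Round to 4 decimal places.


Predicted values from Y = -6.5548 + 1.9647*X.
Residuals: [0.7313, 1.0137, -2.0922, -1.8098, 2.1549].
SSres = 13.8587.

13.8587


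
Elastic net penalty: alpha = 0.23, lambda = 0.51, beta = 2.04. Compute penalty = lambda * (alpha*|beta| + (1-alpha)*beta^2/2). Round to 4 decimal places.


Compute:
L1 = 0.23 * 2.04 = 0.4692.
L2 = 0.77 * 2.04^2 / 2 = 1.6022.
Penalty = 0.51 * (0.4692 + 1.6022) = 1.0564.

1.0564
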